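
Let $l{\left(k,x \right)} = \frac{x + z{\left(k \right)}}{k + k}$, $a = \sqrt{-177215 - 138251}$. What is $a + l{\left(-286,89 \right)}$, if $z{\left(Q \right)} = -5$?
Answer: $- \frac{21}{143} + i \sqrt{315466} \approx -0.14685 + 561.66 i$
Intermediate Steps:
$a = i \sqrt{315466}$ ($a = \sqrt{-315466} = i \sqrt{315466} \approx 561.66 i$)
$l{\left(k,x \right)} = \frac{-5 + x}{2 k}$ ($l{\left(k,x \right)} = \frac{x - 5}{k + k} = \frac{-5 + x}{2 k}$)
$a + l{\left(-286,89 \right)} = i \sqrt{315466} + \frac{-5 + 89}{2 \left(-286\right)} = i \sqrt{315466} + \frac{1}{2} \left(- \frac{1}{286}\right) 84 = i \sqrt{315466} - \frac{21}{143} = - \frac{21}{143} + i \sqrt{315466}$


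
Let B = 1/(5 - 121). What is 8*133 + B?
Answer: 123423/116 ≈ 1064.0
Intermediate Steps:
B = -1/116 (B = 1/(-116) = -1/116 ≈ -0.0086207)
8*133 + B = 8*133 - 1/116 = 1064 - 1/116 = 123423/116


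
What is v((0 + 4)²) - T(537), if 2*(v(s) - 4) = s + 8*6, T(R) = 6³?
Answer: -180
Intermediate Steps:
T(R) = 216
v(s) = 28 + s/2 (v(s) = 4 + (s + 8*6)/2 = 4 + (s + 48)/2 = 4 + (48 + s)/2 = 4 + (24 + s/2) = 28 + s/2)
v((0 + 4)²) - T(537) = (28 + (0 + 4)²/2) - 1*216 = (28 + (½)*4²) - 216 = (28 + (½)*16) - 216 = (28 + 8) - 216 = 36 - 216 = -180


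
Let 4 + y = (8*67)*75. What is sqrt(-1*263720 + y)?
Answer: 6*I*sqrt(6209) ≈ 472.78*I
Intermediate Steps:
y = 40196 (y = -4 + (8*67)*75 = -4 + 536*75 = -4 + 40200 = 40196)
sqrt(-1*263720 + y) = sqrt(-1*263720 + 40196) = sqrt(-263720 + 40196) = sqrt(-223524) = 6*I*sqrt(6209)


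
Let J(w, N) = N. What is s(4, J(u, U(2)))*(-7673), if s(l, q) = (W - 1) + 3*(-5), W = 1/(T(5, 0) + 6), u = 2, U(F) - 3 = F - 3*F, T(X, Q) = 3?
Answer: 1097239/9 ≈ 1.2192e+5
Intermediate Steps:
U(F) = 3 - 2*F (U(F) = 3 + (F - 3*F) = 3 - 2*F)
W = ⅑ (W = 1/(3 + 6) = 1/9 = ⅑ ≈ 0.11111)
s(l, q) = -143/9 (s(l, q) = (⅑ - 1) + 3*(-5) = -8/9 - 15 = -143/9)
s(4, J(u, U(2)))*(-7673) = -143/9*(-7673) = 1097239/9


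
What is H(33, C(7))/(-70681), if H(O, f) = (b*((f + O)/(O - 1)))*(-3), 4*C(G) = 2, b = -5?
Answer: -1005/4523584 ≈ -0.00022217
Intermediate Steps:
C(G) = ½ (C(G) = (¼)*2 = ½)
H(O, f) = 15*(O + f)/(-1 + O) (H(O, f) = -5*(f + O)/(O - 1)*(-3) = -5*(O + f)/(-1 + O)*(-3) = 15*(O + f)/(-1 + O))
H(33, C(7))/(-70681) = (15*(33 + ½)/(-1 + 33))/(-70681) = (15*(67/2)/32)*(-1/70681) = (15*(1/32)*(67/2))*(-1/70681) = (1005/64)*(-1/70681) = -1005/4523584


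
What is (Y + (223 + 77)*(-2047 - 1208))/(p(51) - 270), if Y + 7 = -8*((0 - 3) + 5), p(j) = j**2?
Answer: -976523/2331 ≈ -418.93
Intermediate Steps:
Y = -23 (Y = -7 - 8*((0 - 3) + 5) = -7 - 8*(-3 + 5) = -7 - 8*2 = -7 - 16 = -23)
(Y + (223 + 77)*(-2047 - 1208))/(p(51) - 270) = (-23 + (223 + 77)*(-2047 - 1208))/(51**2 - 270) = (-23 + 300*(-3255))/(2601 - 270) = (-23 - 976500)/2331 = -976523*1/2331 = -976523/2331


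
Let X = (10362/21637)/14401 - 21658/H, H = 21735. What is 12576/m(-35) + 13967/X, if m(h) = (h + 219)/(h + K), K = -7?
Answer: -34040976810735447/2015722120324 ≈ -16888.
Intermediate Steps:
X = -87640092188/87954611535 (X = (10362/21637)/14401 - 21658/21735 = (10362*(1/21637))*(1/14401) - 21658*1/21735 = (942/1967)*(1/14401) - 3094/3105 = 942/28326767 - 3094/3105 = -87640092188/87954611535 ≈ -0.99642)
m(h) = (219 + h)/(-7 + h) (m(h) = (h + 219)/(h - 7) = (219 + h)/(-7 + h))
12576/m(-35) + 13967/X = 12576/(((219 - 35)/(-7 - 35))) + 13967/(-87640092188/87954611535) = 12576/((184/(-42))) + 13967*(-87954611535/87640092188) = 12576/((-1/42*184)) - 1228462059309345/87640092188 = 12576/(-92/21) - 1228462059309345/87640092188 = 12576*(-21/92) - 1228462059309345/87640092188 = -66024/23 - 1228462059309345/87640092188 = -34040976810735447/2015722120324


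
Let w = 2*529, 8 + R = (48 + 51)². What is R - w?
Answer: 8735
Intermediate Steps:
R = 9793 (R = -8 + (48 + 51)² = -8 + 99² = -8 + 9801 = 9793)
w = 1058
R - w = 9793 - 1*1058 = 9793 - 1058 = 8735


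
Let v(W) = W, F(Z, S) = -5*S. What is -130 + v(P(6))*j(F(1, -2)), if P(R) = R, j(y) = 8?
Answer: -82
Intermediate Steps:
-130 + v(P(6))*j(F(1, -2)) = -130 + 6*8 = -130 + 48 = -82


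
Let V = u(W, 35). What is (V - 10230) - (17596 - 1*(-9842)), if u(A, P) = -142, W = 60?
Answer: -37810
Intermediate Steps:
V = -142
(V - 10230) - (17596 - 1*(-9842)) = (-142 - 10230) - (17596 - 1*(-9842)) = -10372 - (17596 + 9842) = -10372 - 1*27438 = -10372 - 27438 = -37810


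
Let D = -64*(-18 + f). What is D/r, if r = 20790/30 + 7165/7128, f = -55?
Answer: 33302016/4946869 ≈ 6.7319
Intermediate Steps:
r = 4946869/7128 (r = 20790*(1/30) + 7165*(1/7128) = 693 + 7165/7128 = 4946869/7128 ≈ 694.00)
D = 4672 (D = -64*(-18 - 55) = -64*(-73) = 4672)
D/r = 4672/(4946869/7128) = 4672*(7128/4946869) = 33302016/4946869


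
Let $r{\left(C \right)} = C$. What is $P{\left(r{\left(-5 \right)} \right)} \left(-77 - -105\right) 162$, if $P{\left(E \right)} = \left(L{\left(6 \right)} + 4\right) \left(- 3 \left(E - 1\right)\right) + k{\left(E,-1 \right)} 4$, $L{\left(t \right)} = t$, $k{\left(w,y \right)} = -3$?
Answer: $762048$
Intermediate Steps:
$P{\left(E \right)} = 18 - 30 E$ ($P{\left(E \right)} = \left(6 + 4\right) \left(- 3 \left(E - 1\right)\right) - 12 = 10 \left(- 3 \left(-1 + E\right)\right) - 12 = 10 \left(3 - 3 E\right) - 12 = \left(30 - 30 E\right) - 12 = 18 - 30 E$)
$P{\left(r{\left(-5 \right)} \right)} \left(-77 - -105\right) 162 = \left(18 - -150\right) \left(-77 - -105\right) 162 = \left(18 + 150\right) \left(-77 + 105\right) 162 = 168 \cdot 28 \cdot 162 = 4704 \cdot 162 = 762048$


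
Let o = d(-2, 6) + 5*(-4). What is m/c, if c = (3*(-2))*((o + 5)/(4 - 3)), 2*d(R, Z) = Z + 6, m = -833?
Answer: -833/54 ≈ -15.426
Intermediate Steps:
d(R, Z) = 3 + Z/2 (d(R, Z) = (Z + 6)/2 = (6 + Z)/2 = 3 + Z/2)
o = -14 (o = (3 + (½)*6) + 5*(-4) = (3 + 3) - 20 = 6 - 20 = -14)
c = 54 (c = (3*(-2))*((-14 + 5)/(4 - 3)) = -(-54)/1 = -(-54) = -6*(-9) = 54)
m/c = -833/54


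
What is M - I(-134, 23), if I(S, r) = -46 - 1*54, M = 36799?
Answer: 36899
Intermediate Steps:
I(S, r) = -100 (I(S, r) = -46 - 54 = -100)
M - I(-134, 23) = 36799 - 1*(-100) = 36799 + 100 = 36899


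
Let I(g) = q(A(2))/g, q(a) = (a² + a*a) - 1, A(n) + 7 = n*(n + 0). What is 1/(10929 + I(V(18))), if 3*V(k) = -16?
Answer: 16/174813 ≈ 9.1526e-5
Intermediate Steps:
V(k) = -16/3 (V(k) = (⅓)*(-16) = -16/3)
A(n) = -7 + n² (A(n) = -7 + n*(n + 0) = -7 + n*n = -7 + n²)
q(a) = -1 + 2*a² (q(a) = (a² + a²) - 1 = 2*a² - 1 = -1 + 2*a²)
I(g) = 17/g (I(g) = (-1 + 2*(-7 + 2²)²)/g = (-1 + 2*(-7 + 4)²)/g = (-1 + 2*(-3)²)/g = (-1 + 2*9)/g = (-1 + 18)/g = 17/g)
1/(10929 + I(V(18))) = 1/(10929 + 17/(-16/3)) = 1/(10929 + 17*(-3/16)) = 1/(10929 - 51/16) = 1/(174813/16) = 16/174813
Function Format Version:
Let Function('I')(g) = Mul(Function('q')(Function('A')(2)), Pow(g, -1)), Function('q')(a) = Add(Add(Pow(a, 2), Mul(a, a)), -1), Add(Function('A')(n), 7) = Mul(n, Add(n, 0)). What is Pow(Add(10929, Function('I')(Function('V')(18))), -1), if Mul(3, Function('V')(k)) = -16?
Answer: Rational(16, 174813) ≈ 9.1526e-5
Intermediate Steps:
Function('V')(k) = Rational(-16, 3) (Function('V')(k) = Mul(Rational(1, 3), -16) = Rational(-16, 3))
Function('A')(n) = Add(-7, Pow(n, 2)) (Function('A')(n) = Add(-7, Mul(n, Add(n, 0))) = Add(-7, Mul(n, n)) = Add(-7, Pow(n, 2)))
Function('q')(a) = Add(-1, Mul(2, Pow(a, 2))) (Function('q')(a) = Add(Add(Pow(a, 2), Pow(a, 2)), -1) = Add(Mul(2, Pow(a, 2)), -1) = Add(-1, Mul(2, Pow(a, 2))))
Function('I')(g) = Mul(17, Pow(g, -1)) (Function('I')(g) = Mul(Add(-1, Mul(2, Pow(Add(-7, Pow(2, 2)), 2))), Pow(g, -1)) = Mul(Add(-1, Mul(2, Pow(Add(-7, 4), 2))), Pow(g, -1)) = Mul(Add(-1, Mul(2, Pow(-3, 2))), Pow(g, -1)) = Mul(Add(-1, Mul(2, 9)), Pow(g, -1)) = Mul(Add(-1, 18), Pow(g, -1)) = Mul(17, Pow(g, -1)))
Pow(Add(10929, Function('I')(Function('V')(18))), -1) = Pow(Add(10929, Mul(17, Pow(Rational(-16, 3), -1))), -1) = Pow(Add(10929, Mul(17, Rational(-3, 16))), -1) = Pow(Add(10929, Rational(-51, 16)), -1) = Pow(Rational(174813, 16), -1) = Rational(16, 174813)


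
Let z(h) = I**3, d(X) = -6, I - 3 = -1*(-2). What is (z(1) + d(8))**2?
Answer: 14161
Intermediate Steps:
I = 5 (I = 3 - 1*(-2) = 3 + 2 = 5)
z(h) = 125 (z(h) = 5**3 = 125)
(z(1) + d(8))**2 = (125 - 6)**2 = 119**2 = 14161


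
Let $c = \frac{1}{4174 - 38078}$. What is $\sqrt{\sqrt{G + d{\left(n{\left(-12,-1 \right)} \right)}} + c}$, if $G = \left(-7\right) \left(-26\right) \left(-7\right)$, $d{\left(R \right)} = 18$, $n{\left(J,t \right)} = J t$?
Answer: $\frac{\sqrt{-2119 + 143685152 i \sqrt{314}}}{8476} \approx 4.2095 + 4.2095 i$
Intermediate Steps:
$c = - \frac{1}{33904}$ ($c = \frac{1}{-33904} = - \frac{1}{33904} \approx -2.9495 \cdot 10^{-5}$)
$G = -1274$ ($G = 182 \left(-7\right) = -1274$)
$\sqrt{\sqrt{G + d{\left(n{\left(-12,-1 \right)} \right)}} + c} = \sqrt{\sqrt{-1274 + 18} - \frac{1}{33904}} = \sqrt{\sqrt{-1256} - \frac{1}{33904}} = \sqrt{2 i \sqrt{314} - \frac{1}{33904}} = \sqrt{- \frac{1}{33904} + 2 i \sqrt{314}}$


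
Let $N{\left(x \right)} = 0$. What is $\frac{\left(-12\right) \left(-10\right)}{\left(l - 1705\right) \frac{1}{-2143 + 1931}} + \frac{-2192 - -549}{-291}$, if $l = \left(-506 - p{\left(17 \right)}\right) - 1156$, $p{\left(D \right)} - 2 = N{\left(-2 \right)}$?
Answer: $\frac{4312769}{326793} \approx 13.197$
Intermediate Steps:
$p{\left(D \right)} = 2$ ($p{\left(D \right)} = 2 + 0 = 2$)
$l = -1664$ ($l = \left(-506 - 2\right) - 1156 = -508 - 1156 = -1664$)
$\frac{\left(-12\right) \left(-10\right)}{\left(l - 1705\right) \frac{1}{-2143 + 1931}} + \frac{-2192 - -549}{-291} = \frac{\left(-12\right) \left(-10\right)}{\left(-1664 - 1705\right) \frac{1}{-2143 + 1931}} + \frac{-2192 - -549}{-291} = \frac{120}{\left(-3369\right) \frac{1}{-212}} + \left(-2192 + 549\right) \left(- \frac{1}{291}\right) = \frac{120}{\left(-3369\right) \left(- \frac{1}{212}\right)} - - \frac{1643}{291} = \frac{120}{\frac{3369}{212}} + \frac{1643}{291} = 120 \cdot \frac{212}{3369} + \frac{1643}{291} = \frac{8480}{1123} + \frac{1643}{291} = \frac{4312769}{326793}$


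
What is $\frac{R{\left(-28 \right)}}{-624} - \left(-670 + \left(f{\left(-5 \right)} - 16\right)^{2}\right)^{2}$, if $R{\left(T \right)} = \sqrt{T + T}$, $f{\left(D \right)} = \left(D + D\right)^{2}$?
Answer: $-40780996 - \frac{i \sqrt{14}}{312} \approx -4.0781 \cdot 10^{7} - 0.011992 i$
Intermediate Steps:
$f{\left(D \right)} = 4 D^{2}$ ($f{\left(D \right)} = \left(2 D\right)^{2} = 4 D^{2}$)
$R{\left(T \right)} = \sqrt{2} \sqrt{T}$ ($R{\left(T \right)} = \sqrt{2 T} = \sqrt{2} \sqrt{T}$)
$\frac{R{\left(-28 \right)}}{-624} - \left(-670 + \left(f{\left(-5 \right)} - 16\right)^{2}\right)^{2} = \frac{\sqrt{2} \sqrt{-28}}{-624} - \left(-670 + \left(4 \left(-5\right)^{2} - 16\right)^{2}\right)^{2} = \sqrt{2} \cdot 2 i \sqrt{7} \left(- \frac{1}{624}\right) - \left(-670 + \left(4 \cdot 25 - 16\right)^{2}\right)^{2} = 2 i \sqrt{14} \left(- \frac{1}{624}\right) - \left(-670 + \left(100 - 16\right)^{2}\right)^{2} = - \frac{i \sqrt{14}}{312} - \left(-670 + 84^{2}\right)^{2} = - \frac{i \sqrt{14}}{312} - \left(-670 + 7056\right)^{2} = - \frac{i \sqrt{14}}{312} - 6386^{2} = - \frac{i \sqrt{14}}{312} - 40780996 = -40780996 - \frac{i \sqrt{14}}{312}$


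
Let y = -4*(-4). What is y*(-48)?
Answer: -768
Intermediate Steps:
y = 16
y*(-48) = 16*(-48) = -768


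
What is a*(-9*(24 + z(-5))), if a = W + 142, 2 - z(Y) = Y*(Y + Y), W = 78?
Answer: 47520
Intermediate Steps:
z(Y) = 2 - 2*Y² (z(Y) = 2 - Y*(Y + Y) = 2 - Y*2*Y = 2 - 2*Y²)
a = 220 (a = 78 + 142 = 220)
a*(-9*(24 + z(-5))) = 220*(-9*(24 + (2 - 2*(-5)²))) = 220*(-9*(24 + (2 - 2*25))) = 220*(-9*(24 + (2 - 50))) = 220*(-9*(24 - 48)) = 220*(-9*(-24)) = 220*216 = 47520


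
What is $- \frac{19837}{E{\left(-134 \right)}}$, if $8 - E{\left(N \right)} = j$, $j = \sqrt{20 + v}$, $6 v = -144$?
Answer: $- \frac{39674}{17} - \frac{19837 i}{34} \approx -2333.8 - 583.44 i$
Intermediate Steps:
$v = -24$ ($v = \frac{1}{6} \left(-144\right) = -24$)
$j = 2 i$ ($j = \sqrt{20 - 24} = \sqrt{-4} = 2 i \approx 2.0 i$)
$E{\left(N \right)} = 8 - 2 i$
$- \frac{19837}{E{\left(-134 \right)}} = - \frac{19837}{8 - 2 i} = - 19837 \frac{8 + 2 i}{68} = - \frac{19837 \left(8 + 2 i\right)}{68}$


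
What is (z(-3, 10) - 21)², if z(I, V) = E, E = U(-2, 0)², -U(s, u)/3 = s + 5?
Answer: 3600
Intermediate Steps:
U(s, u) = -15 - 3*s (U(s, u) = -3*(s + 5) = -3*(5 + s) = -15 - 3*s)
E = 81 (E = (-15 - 3*(-2))² = (-15 + 6)² = (-9)² = 81)
z(I, V) = 81
(z(-3, 10) - 21)² = (81 - 21)² = 60² = 3600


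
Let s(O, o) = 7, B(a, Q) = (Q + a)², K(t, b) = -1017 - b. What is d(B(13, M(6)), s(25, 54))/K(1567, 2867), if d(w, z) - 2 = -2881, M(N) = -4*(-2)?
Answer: 2879/3884 ≈ 0.74125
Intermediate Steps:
M(N) = 8
d(w, z) = -2879 (d(w, z) = 2 - 2881 = -2879)
d(B(13, M(6)), s(25, 54))/K(1567, 2867) = -2879/(-1017 - 1*2867) = -2879/(-1017 - 2867) = -2879/(-3884) = -2879*(-1/3884) = 2879/3884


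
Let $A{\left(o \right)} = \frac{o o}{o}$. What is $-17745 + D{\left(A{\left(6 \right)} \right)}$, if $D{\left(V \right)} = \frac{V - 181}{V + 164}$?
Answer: $- \frac{603365}{34} \approx -17746.0$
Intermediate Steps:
$A{\left(o \right)} = o$ ($A{\left(o \right)} = \frac{o^{2}}{o} = o$)
$D{\left(V \right)} = \frac{-181 + V}{164 + V}$
$-17745 + D{\left(A{\left(6 \right)} \right)} = -17745 + \frac{-181 + 6}{164 + 6} = -17745 + \frac{1}{170} \left(-175\right) = -17745 - \frac{35}{34} = - \frac{603365}{34}$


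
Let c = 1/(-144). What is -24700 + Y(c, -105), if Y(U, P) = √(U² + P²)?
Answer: -24700 + √228614401/144 ≈ -24595.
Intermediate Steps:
c = -1/144 ≈ -0.0069444
Y(U, P) = √(P² + U²)
-24700 + Y(c, -105) = -24700 + √((-105)² + (-1/144)²) = -24700 + √(11025 + 1/20736) = -24700 + √(228614401/20736) = -24700 + √228614401/144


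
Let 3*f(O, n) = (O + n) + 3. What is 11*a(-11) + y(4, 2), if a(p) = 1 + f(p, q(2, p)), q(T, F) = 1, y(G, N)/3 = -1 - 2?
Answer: -71/3 ≈ -23.667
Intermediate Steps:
y(G, N) = -9 (y(G, N) = 3*(-1 - 2) = 3*(-3) = -9)
f(O, n) = 1 + O/3 + n/3 (f(O, n) = ((O + n) + 3)/3 = (3 + O + n)/3 = 1 + O/3 + n/3)
a(p) = 7/3 + p/3 (a(p) = 1 + (1 + p/3 + (⅓)*1) = 1 + (1 + p/3 + ⅓) = 1 + (4/3 + p/3) = 7/3 + p/3)
11*a(-11) + y(4, 2) = 11*(7/3 + (⅓)*(-11)) - 9 = 11*(7/3 - 11/3) - 9 = 11*(-4/3) - 9 = -44/3 - 9 = -71/3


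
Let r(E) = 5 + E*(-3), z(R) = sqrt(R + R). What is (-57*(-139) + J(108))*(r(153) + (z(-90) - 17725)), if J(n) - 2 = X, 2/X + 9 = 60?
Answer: -7347533683/51 + 808354*I*sqrt(5)/17 ≈ -1.4407e+8 + 1.0633e+5*I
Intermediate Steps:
X = 2/51 (X = 2/(-9 + 60) = 2/51 ≈ 0.039216)
J(n) = 104/51 (J(n) = 2 + 2/51 = 104/51)
z(R) = sqrt(2)*sqrt(R) (z(R) = sqrt(2*R) = sqrt(2)*sqrt(R))
r(E) = 5 - 3*E
(-57*(-139) + J(108))*(r(153) + (z(-90) - 17725)) = (-57*(-139) + 104/51)*((5 - 3*153) + (sqrt(2)*sqrt(-90) - 17725)) = (7923 + 104/51)*((5 - 459) + (sqrt(2)*(3*I*sqrt(10)) - 17725)) = 404177*(-454 + (6*I*sqrt(5) - 17725))/51 = 404177*(-454 + (-17725 + 6*I*sqrt(5)))/51 = 404177*(-18179 + 6*I*sqrt(5))/51 = -7347533683/51 + 808354*I*sqrt(5)/17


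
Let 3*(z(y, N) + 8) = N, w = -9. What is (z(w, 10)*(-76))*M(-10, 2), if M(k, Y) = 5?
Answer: 5320/3 ≈ 1773.3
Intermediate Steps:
z(y, N) = -8 + N/3
(z(w, 10)*(-76))*M(-10, 2) = ((-8 + (1/3)*10)*(-76))*5 = ((-8 + 10/3)*(-76))*5 = -14/3*(-76)*5 = (1064/3)*5 = 5320/3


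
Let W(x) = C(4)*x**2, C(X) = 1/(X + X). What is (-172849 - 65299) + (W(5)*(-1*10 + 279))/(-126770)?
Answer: -48304036481/202832 ≈ -2.3815e+5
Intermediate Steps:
C(X) = 1/(2*X)
W(x) = x**2/8 (W(x) = ((1/2)/4)*x**2 = ((1/2)*(1/4))*x**2 = x**2/8)
(-172849 - 65299) + (W(5)*(-1*10 + 279))/(-126770) = (-172849 - 65299) + (((1/8)*5**2)*(-1*10 + 279))/(-126770) = -238148 + (((1/8)*25)*(-10 + 279))*(-1/126770) = -238148 + ((25/8)*269)*(-1/126770) = -238148 + (6725/8)*(-1/126770) = -238148 - 1345/202832 = -48304036481/202832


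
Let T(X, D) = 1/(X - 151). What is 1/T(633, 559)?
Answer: 482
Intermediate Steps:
T(X, D) = 1/(-151 + X)
1/T(633, 559) = 1/(1/(-151 + 633)) = 1/(1/482) = 482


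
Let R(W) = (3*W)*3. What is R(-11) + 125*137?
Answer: 17026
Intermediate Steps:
R(W) = 9*W
R(-11) + 125*137 = 9*(-11) + 125*137 = -99 + 17125 = 17026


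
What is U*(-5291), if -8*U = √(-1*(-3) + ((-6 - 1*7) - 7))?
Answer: 5291*I*√17/8 ≈ 2726.9*I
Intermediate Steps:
U = -I*√17/8 (U = -√(-1*(-3) + ((-6 - 1*7) - 7))/8 = -√(3 + ((-6 - 7) - 7))/8 = -√(3 + (-13 - 7))/8 = -√(3 - 20)/8 = -I*√17/8 ≈ -0.51539*I)
U*(-5291) = -I*√17/8*(-5291) = 5291*I*√17/8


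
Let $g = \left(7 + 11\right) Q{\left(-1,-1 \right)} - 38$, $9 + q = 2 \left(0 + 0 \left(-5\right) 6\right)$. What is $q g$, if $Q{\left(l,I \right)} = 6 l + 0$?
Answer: $1314$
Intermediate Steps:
$Q{\left(l,I \right)} = 6 l$
$q = -9$ ($q = -9 + 2 \left(0 + 0 \left(-5\right) 6\right) = -9 + 2 \left(0 + 0 \cdot 6\right) = -9 + 2 \left(0 + 0\right) = -9 + 2 \cdot 0 = -9 + 0 = -9$)
$g = -146$ ($g = \left(7 + 11\right) 6 \left(-1\right) - 38 = 18 \left(-6\right) - 38 = -108 - 38 = -146$)
$q g = \left(-9\right) \left(-146\right) = 1314$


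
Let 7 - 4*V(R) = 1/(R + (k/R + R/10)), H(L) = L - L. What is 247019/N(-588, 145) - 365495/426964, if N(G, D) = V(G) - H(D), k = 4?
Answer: 50139604200243543/355293395996 ≈ 1.4112e+5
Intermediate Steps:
H(L) = 0
V(R) = 7/4 - 1/(4*(4/R + 11*R/10)) (V(R) = 7/4 - 1/(4*(R + (4/R + R/10))) = 7/4 - 1/(4*(4/R + 11*R/10)))
N(G, D) = (280 - 10*G + 77*G²)/(4*(40 + 11*G²)) (N(G, D) = (280 - 10*G + 77*G²)/(4*(40 + 11*G²)) - 1*0 = (280 - 10*G + 77*G²)/(4*(40 + 11*G²)) + 0 = (280 - 10*G + 77*G²)/(4*(40 + 11*G²)))
247019/N(-588, 145) - 365495/426964 = 247019/(((280 - 10*(-588) + 77*(-588)²)/(4*(40 + 11*(-588)²)))) - 365495/426964 = 247019/(((280 + 5880 + 77*345744)/(4*(40 + 11*345744)))) - 365495*1/426964 = 247019/(((280 + 5880 + 26622288)/(4*(40 + 3803184)))) - 365495/426964 = 247019/(((¼)*26628448/3803224)) - 365495/426964 = 247019/(((¼)*(1/3803224)*26628448)) - 365495/426964 = 247019/(832139/475403) - 365495/426964 = 247019*(475403/832139) - 365495/426964 = 117433573657/832139 - 365495/426964 = 50139604200243543/355293395996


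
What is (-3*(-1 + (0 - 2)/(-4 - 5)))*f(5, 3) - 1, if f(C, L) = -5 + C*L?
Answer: 67/3 ≈ 22.333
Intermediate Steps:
(-3*(-1 + (0 - 2)/(-4 - 5)))*f(5, 3) - 1 = (-3*(-1 + (0 - 2)/(-4 - 5)))*(-5 + 5*3) - 1 = (-3*(-1 - 2/(-9)))*(-5 + 15) - 1 = -3*(-1 - 2*(-1/9))*10 - 1 = -3*(-1 + 2/9)*10 - 1 = -3*(-7/9)*10 - 1 = (7/3)*10 - 1 = 70/3 - 1 = 67/3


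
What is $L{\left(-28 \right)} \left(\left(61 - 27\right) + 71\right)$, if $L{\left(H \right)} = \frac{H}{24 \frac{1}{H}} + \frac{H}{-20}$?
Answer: $3577$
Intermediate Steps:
$L{\left(H \right)} = - \frac{H}{20} + \frac{H^{2}}{24}$ ($L{\left(H \right)} = H \frac{H}{24} + H \left(- \frac{1}{20}\right) = \frac{H^{2}}{24} - \frac{H}{20} = - \frac{H}{20} + \frac{H^{2}}{24}$)
$L{\left(-28 \right)} \left(\left(61 - 27\right) + 71\right) = \frac{1}{120} \left(-28\right) \left(-6 + 5 \left(-28\right)\right) \left(\left(61 - 27\right) + 71\right) = \frac{1}{120} \left(-28\right) \left(-6 - 140\right) \left(34 + 71\right) = \frac{1}{120} \left(-28\right) \left(-146\right) 105 = \frac{511}{15} \cdot 105 = 3577$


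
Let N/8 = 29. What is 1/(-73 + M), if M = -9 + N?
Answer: 1/150 ≈ 0.0066667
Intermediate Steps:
N = 232 (N = 8*29 = 232)
M = 223 (M = -9 + 232 = 223)
1/(-73 + M) = 1/(-73 + 223) = 1/150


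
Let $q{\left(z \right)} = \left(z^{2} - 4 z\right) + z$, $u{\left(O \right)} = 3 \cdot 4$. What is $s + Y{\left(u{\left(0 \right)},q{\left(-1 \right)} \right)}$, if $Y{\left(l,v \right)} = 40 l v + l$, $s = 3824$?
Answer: $5756$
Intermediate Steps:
$u{\left(O \right)} = 12$
$q{\left(z \right)} = z^{2} - 3 z$
$Y{\left(l,v \right)} = l + 40 l v$ ($Y{\left(l,v \right)} = 40 l v + l = l + 40 l v$)
$s + Y{\left(u{\left(0 \right)},q{\left(-1 \right)} \right)} = 3824 + 12 \left(1 + 40 \left(- (-3 - 1)\right)\right) = 3824 + 12 \left(1 + 40 \left(\left(-1\right) \left(-4\right)\right)\right) = 3824 + 12 \left(1 + 40 \cdot 4\right) = 3824 + 12 \left(1 + 160\right) = 3824 + 12 \cdot 161 = 3824 + 1932 = 5756$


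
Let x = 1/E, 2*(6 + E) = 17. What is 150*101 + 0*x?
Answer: 15150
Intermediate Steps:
E = 5/2 (E = -6 + (½)*17 = -6 + 17/2 = 5/2 ≈ 2.5000)
x = ⅖ (x = 1/(5/2) = ⅖ ≈ 0.40000)
150*101 + 0*x = 150*101 + 0*(⅖) = 15150 + 0 = 15150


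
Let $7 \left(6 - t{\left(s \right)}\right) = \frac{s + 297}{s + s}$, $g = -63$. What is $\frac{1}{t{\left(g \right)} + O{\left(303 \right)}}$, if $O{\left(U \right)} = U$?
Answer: $\frac{49}{15154} \approx 0.0032335$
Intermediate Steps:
$t{\left(s \right)} = 6 - \frac{297 + s}{14 s}$ ($t{\left(s \right)} = 6 - \frac{\left(s + 297\right) \frac{1}{s + s}}{7} = 6 - \frac{\left(297 + s\right) \frac{1}{2 s}}{7} = 6 - \frac{\frac{1}{2} \frac{1}{s} \left(297 + s\right)}{7} = 6 - \frac{297 + s}{14 s}$)
$\frac{1}{t{\left(g \right)} + O{\left(303 \right)}} = \frac{1}{\frac{-297 + 83 \left(-63\right)}{14 \left(-63\right)} + 303} = \frac{1}{\frac{1}{14} \left(- \frac{1}{63}\right) \left(-297 - 5229\right) + 303} = \frac{1}{\frac{1}{14} \left(- \frac{1}{63}\right) \left(-5526\right) + 303} = \frac{1}{\frac{307}{49} + 303} = \frac{1}{\frac{15154}{49}} = \frac{49}{15154}$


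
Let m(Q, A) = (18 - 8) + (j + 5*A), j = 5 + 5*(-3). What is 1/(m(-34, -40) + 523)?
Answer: 1/323 ≈ 0.0030960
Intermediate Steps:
j = -10 (j = 5 - 15 = -10)
m(Q, A) = 5*A (m(Q, A) = (18 - 8) + (-10 + 5*A) = 10 + (-10 + 5*A) = 5*A)
1/(m(-34, -40) + 523) = 1/(5*(-40) + 523) = 1/(-200 + 523) = 1/323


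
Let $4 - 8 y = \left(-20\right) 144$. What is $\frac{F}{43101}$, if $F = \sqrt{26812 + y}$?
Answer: $\frac{\sqrt{108690}}{86202} \approx 0.0038245$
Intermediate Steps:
$y = \frac{721}{2}$ ($y = \frac{1}{2} - \frac{\left(-20\right) 144}{8} = \frac{1}{2} - -360 = \frac{1}{2} + 360 = \frac{721}{2} \approx 360.5$)
$F = \frac{\sqrt{108690}}{2}$ ($F = \sqrt{26812 + \frac{721}{2}} = \sqrt{\frac{54345}{2}} = \frac{\sqrt{108690}}{2} \approx 164.84$)
$\frac{F}{43101} = \frac{\frac{1}{2} \sqrt{108690}}{43101} = \frac{\sqrt{108690}}{2} \cdot \frac{1}{43101} = \frac{\sqrt{108690}}{86202}$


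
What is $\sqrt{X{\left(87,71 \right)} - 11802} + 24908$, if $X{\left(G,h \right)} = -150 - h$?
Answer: $24908 + i \sqrt{12023} \approx 24908.0 + 109.65 i$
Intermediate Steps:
$\sqrt{X{\left(87,71 \right)} - 11802} + 24908 = \sqrt{\left(-150 - 71\right) - 11802} + 24908 = \sqrt{-221 - 11802} + 24908 = \sqrt{-12023} + 24908 = i \sqrt{12023} + 24908 = 24908 + i \sqrt{12023}$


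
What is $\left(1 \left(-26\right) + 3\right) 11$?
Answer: $-253$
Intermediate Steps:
$\left(1 \left(-26\right) + 3\right) 11 = \left(-26 + 3\right) 11 = \left(-23\right) 11 = -253$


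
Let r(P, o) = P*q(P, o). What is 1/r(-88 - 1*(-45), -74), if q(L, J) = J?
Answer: 1/3182 ≈ 0.00031427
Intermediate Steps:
r(P, o) = P*o
1/r(-88 - 1*(-45), -74) = 1/((-88 - 1*(-45))*(-74)) = 1/((-88 + 45)*(-74)) = 1/(-43*(-74)) = 1/3182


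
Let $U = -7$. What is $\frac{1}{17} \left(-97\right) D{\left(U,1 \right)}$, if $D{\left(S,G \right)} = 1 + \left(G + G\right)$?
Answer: $- \frac{291}{17} \approx -17.118$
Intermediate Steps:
$D{\left(S,G \right)} = 1 + 2 G$
$\frac{1}{17} \left(-97\right) D{\left(U,1 \right)} = \frac{1}{17} \left(-97\right) \left(1 + 2 \cdot 1\right) = \frac{1}{17} \left(-97\right) \left(1 + 2\right) = \left(- \frac{97}{17}\right) 3 = - \frac{291}{17}$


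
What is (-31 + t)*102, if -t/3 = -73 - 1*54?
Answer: 35700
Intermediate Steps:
t = 381 (t = -3*(-73 - 1*54) = -3*(-73 - 54) = -3*(-127) = 381)
(-31 + t)*102 = (-31 + 381)*102 = 350*102 = 35700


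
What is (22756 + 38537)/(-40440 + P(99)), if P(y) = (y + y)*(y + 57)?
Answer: -20431/3184 ≈ -6.4168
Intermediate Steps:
P(y) = 2*y*(57 + y) (P(y) = (2*y)*(57 + y) = 2*y*(57 + y))
(22756 + 38537)/(-40440 + P(99)) = (22756 + 38537)/(-40440 + 2*99*(57 + 99)) = 61293/(-40440 + 2*99*156) = 61293/(-40440 + 30888) = 61293/(-9552) = 61293*(-1/9552) = -20431/3184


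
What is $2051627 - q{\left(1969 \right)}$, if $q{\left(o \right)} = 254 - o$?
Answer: $2053342$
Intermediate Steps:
$2051627 - q{\left(1969 \right)} = 2051627 - \left(254 - 1969\right) = 2051627 - -1715 = 2051627 + 1715 = 2053342$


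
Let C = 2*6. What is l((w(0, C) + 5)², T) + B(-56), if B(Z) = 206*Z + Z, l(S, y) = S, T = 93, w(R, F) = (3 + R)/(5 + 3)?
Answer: -740039/64 ≈ -11563.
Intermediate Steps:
C = 12
w(R, F) = 3/8 + R/8 (w(R, F) = (3 + R)/8 = (3 + R)*(⅛) = 3/8 + R/8)
B(Z) = 207*Z
l((w(0, C) + 5)², T) + B(-56) = ((3/8 + (⅛)*0) + 5)² + 207*(-56) = ((3/8 + 0) + 5)² - 11592 = (3/8 + 5)² - 11592 = (43/8)² - 11592 = 1849/64 - 11592 = -740039/64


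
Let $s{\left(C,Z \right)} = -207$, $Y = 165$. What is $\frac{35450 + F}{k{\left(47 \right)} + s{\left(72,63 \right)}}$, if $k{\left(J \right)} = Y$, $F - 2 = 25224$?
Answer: $- \frac{4334}{3} \approx -1444.7$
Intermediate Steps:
$F = 25226$ ($F = 2 + 25224 = 25226$)
$k{\left(J \right)} = 165$
$\frac{35450 + F}{k{\left(47 \right)} + s{\left(72,63 \right)}} = \frac{35450 + 25226}{165 - 207} = \frac{60676}{-42} = 60676 \left(- \frac{1}{42}\right) = - \frac{4334}{3}$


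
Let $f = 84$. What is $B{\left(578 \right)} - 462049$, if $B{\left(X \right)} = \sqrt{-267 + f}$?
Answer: $-462049 + i \sqrt{183} \approx -4.6205 \cdot 10^{5} + 13.528 i$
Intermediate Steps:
$B{\left(X \right)} = i \sqrt{183}$ ($B{\left(X \right)} = \sqrt{-267 + 84} = \sqrt{-183} = i \sqrt{183}$)
$B{\left(578 \right)} - 462049 = i \sqrt{183} - 462049 = -462049 + i \sqrt{183}$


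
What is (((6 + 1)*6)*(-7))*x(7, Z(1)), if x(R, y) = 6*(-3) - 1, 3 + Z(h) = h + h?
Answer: 5586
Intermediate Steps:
Z(h) = -3 + 2*h (Z(h) = -3 + (h + h) = -3 + 2*h)
x(R, y) = -19 (x(R, y) = -18 - 1 = -19)
(((6 + 1)*6)*(-7))*x(7, Z(1)) = (((6 + 1)*6)*(-7))*(-19) = ((7*6)*(-7))*(-19) = (42*(-7))*(-19) = -294*(-19) = 5586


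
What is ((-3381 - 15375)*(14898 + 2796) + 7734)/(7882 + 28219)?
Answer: -331860930/36101 ≈ -9192.6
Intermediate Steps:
((-3381 - 15375)*(14898 + 2796) + 7734)/(7882 + 28219) = (-18756*17694 + 7734)/36101 = (-331868664 + 7734)*(1/36101) = -331860930*1/36101 = -331860930/36101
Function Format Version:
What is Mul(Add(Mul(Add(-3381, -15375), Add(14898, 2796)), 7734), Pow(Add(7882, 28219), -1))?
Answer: Rational(-331860930, 36101) ≈ -9192.6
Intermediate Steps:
Mul(Add(Mul(Add(-3381, -15375), Add(14898, 2796)), 7734), Pow(Add(7882, 28219), -1)) = Mul(Add(Mul(-18756, 17694), 7734), Pow(36101, -1)) = Mul(Add(-331868664, 7734), Rational(1, 36101)) = Mul(-331860930, Rational(1, 36101)) = Rational(-331860930, 36101)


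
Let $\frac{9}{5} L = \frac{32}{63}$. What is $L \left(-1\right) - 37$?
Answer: $- \frac{21139}{567} \approx -37.282$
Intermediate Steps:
$L = \frac{160}{567}$ ($L = \frac{5 \cdot \frac{32}{63}}{9} = \frac{5 \cdot 32 \cdot \frac{1}{63}}{9} = \frac{5}{9} \cdot \frac{32}{63} = \frac{160}{567} \approx 0.28219$)
$L \left(-1\right) - 37 = \frac{160}{567} \left(-1\right) - 37 = - \frac{160}{567} - 37 = - \frac{21139}{567}$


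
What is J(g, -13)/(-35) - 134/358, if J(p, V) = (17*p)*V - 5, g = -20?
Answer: -158526/1253 ≈ -126.52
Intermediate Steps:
J(p, V) = -5 + 17*V*p (J(p, V) = 17*V*p - 5 = -5 + 17*V*p)
J(g, -13)/(-35) - 134/358 = (-5 + 17*(-13)*(-20))/(-35) - 134/358 = (-5 + 4420)*(-1/35) - 134*1/358 = 4415*(-1/35) - 67/179 = -883/7 - 67/179 = -158526/1253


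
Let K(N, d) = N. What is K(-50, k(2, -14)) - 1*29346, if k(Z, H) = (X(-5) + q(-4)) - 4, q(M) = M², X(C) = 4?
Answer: -29396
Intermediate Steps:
k(Z, H) = 16 (k(Z, H) = (4 + (-4)²) - 4 = (4 + 16) - 4 = 20 - 4 = 16)
K(-50, k(2, -14)) - 1*29346 = -50 - 1*29346 = -50 - 29346 = -29396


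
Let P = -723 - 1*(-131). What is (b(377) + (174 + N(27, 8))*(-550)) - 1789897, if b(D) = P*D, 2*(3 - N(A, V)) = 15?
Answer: -2106306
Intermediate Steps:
N(A, V) = -9/2 (N(A, V) = 3 - ½*15 = 3 - 15/2 = -9/2)
P = -592 (P = -723 + 131 = -592)
b(D) = -592*D
(b(377) + (174 + N(27, 8))*(-550)) - 1789897 = (-592*377 + (174 - 9/2)*(-550)) - 1789897 = (-223184 + (339/2)*(-550)) - 1789897 = (-223184 - 93225) - 1789897 = -316409 - 1789897 = -2106306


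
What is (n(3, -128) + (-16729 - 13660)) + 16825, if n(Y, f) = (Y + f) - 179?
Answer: -13868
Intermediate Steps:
n(Y, f) = -179 + Y + f
(n(3, -128) + (-16729 - 13660)) + 16825 = ((-179 + 3 - 128) + (-16729 - 13660)) + 16825 = (-304 - 30389) + 16825 = -30693 + 16825 = -13868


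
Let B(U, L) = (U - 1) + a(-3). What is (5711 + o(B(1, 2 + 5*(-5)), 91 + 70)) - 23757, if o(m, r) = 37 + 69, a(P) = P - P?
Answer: -17940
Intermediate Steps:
a(P) = 0
B(U, L) = -1 + U (B(U, L) = (U - 1) + 0 = (-1 + U) + 0 = -1 + U)
o(m, r) = 106
(5711 + o(B(1, 2 + 5*(-5)), 91 + 70)) - 23757 = (5711 + 106) - 23757 = 5817 - 23757 = -17940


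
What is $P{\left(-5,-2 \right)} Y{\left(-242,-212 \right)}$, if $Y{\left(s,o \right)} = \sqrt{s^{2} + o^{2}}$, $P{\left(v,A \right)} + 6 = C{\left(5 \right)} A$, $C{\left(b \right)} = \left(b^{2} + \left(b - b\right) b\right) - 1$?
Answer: $- 108 \sqrt{25877} \approx -17373.0$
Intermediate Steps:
$C{\left(b \right)} = -1 + b^{2}$ ($C{\left(b \right)} = \left(b^{2} + 0 b\right) - 1 = \left(b^{2} + 0\right) - 1 = b^{2} - 1 = -1 + b^{2}$)
$P{\left(v,A \right)} = -6 + 24 A$ ($P{\left(v,A \right)} = -6 + \left(-1 + 5^{2}\right) A = -6 + \left(-1 + 25\right) A = -6 + 24 A$)
$Y{\left(s,o \right)} = \sqrt{o^{2} + s^{2}}$
$P{\left(-5,-2 \right)} Y{\left(-242,-212 \right)} = \left(-6 + 24 \left(-2\right)\right) \sqrt{\left(-212\right)^{2} + \left(-242\right)^{2}} = \left(-6 - 48\right) \sqrt{44944 + 58564} = - 54 \sqrt{103508} = - 54 \cdot 2 \sqrt{25877} = - 108 \sqrt{25877}$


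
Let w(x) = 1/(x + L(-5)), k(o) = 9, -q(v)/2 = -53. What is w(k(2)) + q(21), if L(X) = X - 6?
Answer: 211/2 ≈ 105.50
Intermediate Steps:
q(v) = 106 (q(v) = -2*(-53) = 106)
L(X) = -6 + X
w(x) = 1/(-11 + x) (w(x) = 1/(x + (-6 - 5)) = 1/(x - 11) = 1/(-11 + x))
w(k(2)) + q(21) = 1/(-11 + 9) + 106 = 1/(-2) + 106 = -1/2 + 106 = 211/2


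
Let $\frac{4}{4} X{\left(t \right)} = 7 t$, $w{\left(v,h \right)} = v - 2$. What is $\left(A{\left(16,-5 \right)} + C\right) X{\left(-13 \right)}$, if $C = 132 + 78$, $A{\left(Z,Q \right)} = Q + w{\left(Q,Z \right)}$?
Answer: $-18018$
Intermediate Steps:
$w{\left(v,h \right)} = -2 + v$ ($w{\left(v,h \right)} = v - 2 = -2 + v$)
$X{\left(t \right)} = 7 t$
$A{\left(Z,Q \right)} = -2 + 2 Q$ ($A{\left(Z,Q \right)} = Q + \left(-2 + Q\right) = -2 + 2 Q$)
$C = 210$
$\left(A{\left(16,-5 \right)} + C\right) X{\left(-13 \right)} = \left(\left(-2 + 2 \left(-5\right)\right) + 210\right) 7 \left(-13\right) = \left(\left(-2 - 10\right) + 210\right) \left(-91\right) = \left(-12 + 210\right) \left(-91\right) = 198 \left(-91\right) = -18018$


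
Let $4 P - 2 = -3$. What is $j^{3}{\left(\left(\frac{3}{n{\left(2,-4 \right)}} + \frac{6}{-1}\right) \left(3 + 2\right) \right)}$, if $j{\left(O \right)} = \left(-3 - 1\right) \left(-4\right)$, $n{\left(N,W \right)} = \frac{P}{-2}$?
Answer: $4096$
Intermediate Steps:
$P = - \frac{1}{4}$ ($P = \frac{1}{2} + \frac{1}{4} \left(-3\right) = \frac{1}{2} - \frac{3}{4} = - \frac{1}{4} \approx -0.25$)
$n{\left(N,W \right)} = \frac{1}{8}$ ($n{\left(N,W \right)} = - \frac{1}{4 \left(-2\right)} = \left(- \frac{1}{4}\right) \left(- \frac{1}{2}\right) = \frac{1}{8}$)
$j{\left(O \right)} = 16$ ($j{\left(O \right)} = \left(-4\right) \left(-4\right) = 16$)
$j^{3}{\left(\left(\frac{3}{n{\left(2,-4 \right)}} + \frac{6}{-1}\right) \left(3 + 2\right) \right)} = 16^{3} = 4096$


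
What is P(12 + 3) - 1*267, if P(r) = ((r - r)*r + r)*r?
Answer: -42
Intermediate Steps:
P(r) = r² (P(r) = (0*r + r)*r = (0 + r)*r = r*r = r²)
P(12 + 3) - 1*267 = (12 + 3)² - 1*267 = 15² - 267 = 225 - 267 = -42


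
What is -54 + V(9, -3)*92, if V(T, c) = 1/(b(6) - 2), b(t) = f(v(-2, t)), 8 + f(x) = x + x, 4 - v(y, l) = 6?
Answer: -424/7 ≈ -60.571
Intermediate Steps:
v(y, l) = -2 (v(y, l) = 4 - 1*6 = 4 - 6 = -2)
f(x) = -8 + 2*x (f(x) = -8 + (x + x) = -8 + 2*x)
b(t) = -12 (b(t) = -8 + 2*(-2) = -8 - 4 = -12)
V(T, c) = -1/14 (V(T, c) = 1/(-12 - 2) = 1/(-14) = -1/14)
-54 + V(9, -3)*92 = -54 - 1/14*92 = -54 - 46/7 = -424/7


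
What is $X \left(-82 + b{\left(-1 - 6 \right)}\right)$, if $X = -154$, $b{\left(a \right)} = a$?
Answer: $13706$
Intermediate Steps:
$X \left(-82 + b{\left(-1 - 6 \right)}\right) = - 154 \left(-82 - 7\right) = \left(-154\right) \left(-89\right) = 13706$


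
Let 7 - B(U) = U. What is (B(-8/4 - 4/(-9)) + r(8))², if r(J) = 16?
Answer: 48841/81 ≈ 602.98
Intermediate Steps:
B(U) = 7 - U
(B(-8/4 - 4/(-9)) + r(8))² = ((7 - (-8/4 - 4/(-9))) + 16)² = ((7 - (-8*¼ - 4*(-⅑))) + 16)² = ((7 - (-2 + 4/9)) + 16)² = ((7 - 1*(-14/9)) + 16)² = ((7 + 14/9) + 16)² = (77/9 + 16)² = (221/9)² = 48841/81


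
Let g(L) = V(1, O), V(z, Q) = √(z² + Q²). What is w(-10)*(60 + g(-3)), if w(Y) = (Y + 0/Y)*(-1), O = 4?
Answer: 600 + 10*√17 ≈ 641.23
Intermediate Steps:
V(z, Q) = √(Q² + z²)
g(L) = √17 (g(L) = √(4² + 1²) = √(16 + 1) = √17)
w(Y) = -Y (w(Y) = (Y + 0)*(-1) = Y*(-1) = -Y)
w(-10)*(60 + g(-3)) = (-1*(-10))*(60 + √17) = 10*(60 + √17) = 600 + 10*√17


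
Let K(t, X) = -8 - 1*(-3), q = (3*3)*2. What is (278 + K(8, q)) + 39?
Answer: 312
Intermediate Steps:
q = 18 (q = 9*2 = 18)
K(t, X) = -5 (K(t, X) = -8 + 3 = -5)
(278 + K(8, q)) + 39 = (278 - 5) + 39 = 273 + 39 = 312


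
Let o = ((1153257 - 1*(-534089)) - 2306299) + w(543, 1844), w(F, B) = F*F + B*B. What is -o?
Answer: -3076232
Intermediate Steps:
w(F, B) = B**2 + F**2 (w(F, B) = F**2 + B**2 = B**2 + F**2)
o = 3076232 (o = ((1153257 - 1*(-534089)) - 2306299) + (1844**2 + 543**2) = ((1153257 + 534089) - 2306299) + (3400336 + 294849) = (1687346 - 2306299) + 3695185 = -618953 + 3695185 = 3076232)
-o = -1*3076232 = -3076232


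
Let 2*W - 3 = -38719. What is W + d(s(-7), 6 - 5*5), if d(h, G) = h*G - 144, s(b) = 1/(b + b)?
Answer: -273009/14 ≈ -19501.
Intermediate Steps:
s(b) = 1/(2*b)
W = -19358 (W = 3/2 + (½)*(-38719) = 3/2 - 38719/2 = -19358)
d(h, G) = -144 + G*h (d(h, G) = G*h - 144 = -144 + G*h)
W + d(s(-7), 6 - 5*5) = -19358 + (-144 + (6 - 5*5)*((½)/(-7))) = -19358 + (-144 + (6 - 25)*((½)*(-⅐))) = -19358 + (-144 - 19*(-1/14)) = -19358 + (-144 + 19/14) = -19358 - 1997/14 = -273009/14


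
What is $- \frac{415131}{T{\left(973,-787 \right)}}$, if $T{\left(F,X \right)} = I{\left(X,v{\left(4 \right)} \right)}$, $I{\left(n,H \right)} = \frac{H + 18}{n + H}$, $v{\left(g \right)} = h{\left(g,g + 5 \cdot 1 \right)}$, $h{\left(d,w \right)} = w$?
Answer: $\frac{107657306}{9} \approx 1.1962 \cdot 10^{7}$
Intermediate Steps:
$v{\left(g \right)} = 5 + g$ ($v{\left(g \right)} = g + 5 \cdot 1 = g + 5 = 5 + g$)
$I{\left(n,H \right)} = \frac{18 + H}{H + n}$
$T{\left(F,X \right)} = \frac{27}{9 + X}$ ($T{\left(F,X \right)} = \frac{18 + \left(5 + 4\right)}{\left(5 + 4\right) + X} = \frac{18 + 9}{9 + X} = \frac{1}{9 + X} 27 = \frac{27}{9 + X}$)
$- \frac{415131}{T{\left(973,-787 \right)}} = - \frac{415131}{27 \frac{1}{9 - 787}} = - \frac{415131}{27 \frac{1}{-778}} = - \frac{415131}{27 \left(- \frac{1}{778}\right)} = - \frac{415131}{- \frac{27}{778}} = \left(-415131\right) \left(- \frac{778}{27}\right) = \frac{107657306}{9}$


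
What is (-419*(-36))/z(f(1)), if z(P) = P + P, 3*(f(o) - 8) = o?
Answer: 22626/25 ≈ 905.04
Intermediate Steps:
f(o) = 8 + o/3
z(P) = 2*P
(-419*(-36))/z(f(1)) = (-419*(-36))/((2*(8 + (⅓)*1))) = 15084/((2*(8 + ⅓))) = 15084/((2*(25/3))) = 15084/(50/3) = 15084*(3/50) = 22626/25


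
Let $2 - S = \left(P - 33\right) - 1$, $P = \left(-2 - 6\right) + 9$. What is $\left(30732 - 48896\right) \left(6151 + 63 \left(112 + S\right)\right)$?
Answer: $-279943568$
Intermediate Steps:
$P = 1$ ($P = -8 + 9 = 1$)
$S = 35$ ($S = 2 - \left(\left(1 - 33\right) - 1\right) = 2 - \left(-32 - 1\right) = 2 - -33 = 2 + 33 = 35$)
$\left(30732 - 48896\right) \left(6151 + 63 \left(112 + S\right)\right) = \left(30732 - 48896\right) \left(6151 + 63 \left(112 + 35\right)\right) = - 18164 \left(6151 + 63 \cdot 147\right) = - 18164 \left(6151 + 9261\right) = \left(-18164\right) 15412 = -279943568$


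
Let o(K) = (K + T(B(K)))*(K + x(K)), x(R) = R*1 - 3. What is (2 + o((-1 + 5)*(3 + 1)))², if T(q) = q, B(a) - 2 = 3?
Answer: 373321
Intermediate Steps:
x(R) = -3 + R (x(R) = R - 3 = -3 + R)
B(a) = 5 (B(a) = 2 + 3 = 5)
o(K) = (-3 + 2*K)*(5 + K) (o(K) = (K + 5)*(K + (-3 + K)) = (5 + K)*(-3 + 2*K) = (-3 + 2*K)*(5 + K))
(2 + o((-1 + 5)*(3 + 1)))² = (2 + (-15 + 2*((-1 + 5)*(3 + 1))² + 7*((-1 + 5)*(3 + 1))))² = (2 + (-15 + 2*(4*4)² + 7*(4*4)))² = (2 + (-15 + 2*16² + 7*16))² = (2 + (-15 + 2*256 + 112))² = (2 + (-15 + 512 + 112))² = (2 + 609)² = 611² = 373321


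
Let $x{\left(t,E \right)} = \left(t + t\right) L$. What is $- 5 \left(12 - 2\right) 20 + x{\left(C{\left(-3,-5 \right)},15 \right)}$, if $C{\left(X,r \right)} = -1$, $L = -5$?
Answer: $-990$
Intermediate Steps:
$x{\left(t,E \right)} = - 10 t$ ($x{\left(t,E \right)} = \left(t + t\right) \left(-5\right) = 2 t \left(-5\right) = - 10 t$)
$- 5 \left(12 - 2\right) 20 + x{\left(C{\left(-3,-5 \right)},15 \right)} = - 5 \left(12 - 2\right) 20 - -10 = \left(-5\right) 10 \cdot 20 + 10 = \left(-50\right) 20 + 10 = -1000 + 10 = -990$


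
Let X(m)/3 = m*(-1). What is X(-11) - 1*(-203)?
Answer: 236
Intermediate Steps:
X(m) = -3*m (X(m) = 3*(m*(-1)) = 3*(-m) = -3*m)
X(-11) - 1*(-203) = -3*(-11) - 1*(-203) = 33 + 203 = 236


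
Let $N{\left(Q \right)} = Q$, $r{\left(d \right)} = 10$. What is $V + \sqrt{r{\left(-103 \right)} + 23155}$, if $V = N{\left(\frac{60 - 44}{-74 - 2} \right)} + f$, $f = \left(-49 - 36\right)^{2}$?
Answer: $\frac{137271}{19} + \sqrt{23165} \approx 7377.0$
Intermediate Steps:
$f = 7225$ ($f = \left(-85\right)^{2} = 7225$)
$V = \frac{137271}{19}$ ($V = \frac{60 - 44}{-74 - 2} + 7225 = \frac{16}{-76} + 7225 = 16 \left(- \frac{1}{76}\right) + 7225 = - \frac{4}{19} + 7225 = \frac{137271}{19} \approx 7224.8$)
$V + \sqrt{r{\left(-103 \right)} + 23155} = \frac{137271}{19} + \sqrt{10 + 23155} = \frac{137271}{19} + \sqrt{23165}$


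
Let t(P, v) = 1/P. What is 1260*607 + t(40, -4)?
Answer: 30592801/40 ≈ 7.6482e+5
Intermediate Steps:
1260*607 + t(40, -4) = 1260*607 + 1/40 = 764820 + 1/40 = 30592801/40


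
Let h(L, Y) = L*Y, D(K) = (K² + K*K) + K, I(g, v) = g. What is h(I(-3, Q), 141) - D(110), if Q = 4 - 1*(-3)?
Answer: -24733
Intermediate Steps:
Q = 7 (Q = 4 + 3 = 7)
D(K) = K + 2*K² (D(K) = (K² + K²) + K = 2*K² + K = K + 2*K²)
h(I(-3, Q), 141) - D(110) = -3*141 - 110*(1 + 2*110) = -423 - 110*(1 + 220) = -423 - 110*221 = -423 - 1*24310 = -423 - 24310 = -24733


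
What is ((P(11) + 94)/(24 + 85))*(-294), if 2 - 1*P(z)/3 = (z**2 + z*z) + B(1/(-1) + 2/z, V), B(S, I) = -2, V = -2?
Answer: 182280/109 ≈ 1672.3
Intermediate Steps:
P(z) = 12 - 6*z**2 (P(z) = 6 - 3*((z**2 + z*z) - 2) = 6 - 3*((z**2 + z**2) - 2) = 6 - 3*(2*z**2 - 2) = 6 - 3*(-2 + 2*z**2) = 6 + (6 - 6*z**2) = 12 - 6*z**2)
((P(11) + 94)/(24 + 85))*(-294) = (((12 - 6*11**2) + 94)/(24 + 85))*(-294) = (((12 - 6*121) + 94)/109)*(-294) = (((12 - 726) + 94)*(1/109))*(-294) = ((-714 + 94)*(1/109))*(-294) = -620*1/109*(-294) = -620/109*(-294) = 182280/109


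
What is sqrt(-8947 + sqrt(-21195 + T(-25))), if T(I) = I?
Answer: sqrt(-8947 + 2*I*sqrt(5305)) ≈ 0.77 + 94.592*I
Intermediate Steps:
sqrt(-8947 + sqrt(-21195 + T(-25))) = sqrt(-8947 + sqrt(-21195 - 25)) = sqrt(-8947 + sqrt(-21220)) = sqrt(-8947 + 2*I*sqrt(5305))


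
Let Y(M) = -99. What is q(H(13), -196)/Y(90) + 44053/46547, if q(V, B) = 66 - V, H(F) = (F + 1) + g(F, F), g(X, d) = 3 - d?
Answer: 1475333/4608153 ≈ 0.32016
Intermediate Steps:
H(F) = 4 (H(F) = (F + 1) + (3 - F) = (1 + F) + (3 - F) = 4)
q(H(13), -196)/Y(90) + 44053/46547 = (66 - 1*4)/(-99) + 44053/46547 = (66 - 4)*(-1/99) + 44053*(1/46547) = 62*(-1/99) + 44053/46547 = -62/99 + 44053/46547 = 1475333/4608153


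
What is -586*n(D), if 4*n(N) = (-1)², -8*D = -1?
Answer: -293/2 ≈ -146.50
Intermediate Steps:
D = ⅛ (D = -⅛*(-1) = ⅛ ≈ 0.12500)
n(N) = ¼ (n(N) = (¼)*(-1)² = (¼)*1 = ¼)
-586*n(D) = -586*¼ = -293/2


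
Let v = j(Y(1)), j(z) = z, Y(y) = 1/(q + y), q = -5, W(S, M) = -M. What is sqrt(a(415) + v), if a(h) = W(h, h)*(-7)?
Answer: 3*sqrt(1291)/2 ≈ 53.896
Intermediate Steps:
Y(y) = 1/(-5 + y)
a(h) = 7*h (a(h) = -h*(-7) = 7*h)
v = -1/4 (v = 1/(-5 + 1) = 1/(-4) = -1/4 ≈ -0.25000)
sqrt(a(415) + v) = sqrt(7*415 - 1/4) = sqrt(2905 - 1/4) = sqrt(11619/4) = 3*sqrt(1291)/2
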